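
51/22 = 2 + 7/22 = 2.32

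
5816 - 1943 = 3873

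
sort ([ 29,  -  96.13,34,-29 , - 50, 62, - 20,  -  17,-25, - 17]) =[ -96.13, -50, - 29, - 25,-20,  -  17 , - 17 , 29 , 34,  62] 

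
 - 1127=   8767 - 9894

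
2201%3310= 2201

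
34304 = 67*512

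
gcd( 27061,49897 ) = 1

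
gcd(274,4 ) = 2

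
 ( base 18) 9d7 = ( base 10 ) 3157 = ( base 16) c55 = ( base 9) 4287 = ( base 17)AFC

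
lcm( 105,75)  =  525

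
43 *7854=337722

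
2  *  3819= 7638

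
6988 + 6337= 13325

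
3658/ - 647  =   - 6 + 224/647   =  - 5.65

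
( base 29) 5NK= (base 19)da9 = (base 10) 4892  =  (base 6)34352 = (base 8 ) 11434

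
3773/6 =628  +  5/6 = 628.83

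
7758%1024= 590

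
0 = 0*9546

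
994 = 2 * 497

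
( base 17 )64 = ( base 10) 106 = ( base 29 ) 3j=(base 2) 1101010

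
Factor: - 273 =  - 3^1 * 7^1 * 13^1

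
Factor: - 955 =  - 5^1*191^1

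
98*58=5684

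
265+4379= 4644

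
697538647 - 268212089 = 429326558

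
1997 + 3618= 5615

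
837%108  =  81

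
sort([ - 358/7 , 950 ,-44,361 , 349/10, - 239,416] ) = [ - 239, - 358/7, - 44,349/10 , 361 , 416 , 950] 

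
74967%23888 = 3303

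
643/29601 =643/29601=0.02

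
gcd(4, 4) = 4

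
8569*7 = 59983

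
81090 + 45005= 126095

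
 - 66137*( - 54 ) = 3571398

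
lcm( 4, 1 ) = 4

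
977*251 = 245227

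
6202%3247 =2955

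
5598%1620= 738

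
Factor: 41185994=2^1*20592997^1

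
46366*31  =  1437346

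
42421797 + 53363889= 95785686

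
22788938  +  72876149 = 95665087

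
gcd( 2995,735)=5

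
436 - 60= 376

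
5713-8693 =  -2980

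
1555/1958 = 1555/1958 = 0.79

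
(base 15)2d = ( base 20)23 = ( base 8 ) 53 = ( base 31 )1C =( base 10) 43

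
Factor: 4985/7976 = 5/8=2^( - 3 )*5^1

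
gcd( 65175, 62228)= 1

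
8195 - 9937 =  - 1742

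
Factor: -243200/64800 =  - 304/81 = - 2^4 * 3^( - 4)*19^1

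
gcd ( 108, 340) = 4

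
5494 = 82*67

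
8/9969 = 8/9969 = 0.00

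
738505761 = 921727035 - 183221274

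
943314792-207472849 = 735841943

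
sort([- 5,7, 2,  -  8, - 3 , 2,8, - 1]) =[ - 8, - 5, - 3,  -  1, 2, 2, 7, 8 ]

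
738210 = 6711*110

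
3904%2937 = 967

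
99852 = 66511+33341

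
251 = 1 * 251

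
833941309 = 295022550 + 538918759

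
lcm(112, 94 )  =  5264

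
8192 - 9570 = -1378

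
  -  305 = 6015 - 6320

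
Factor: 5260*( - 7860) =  - 2^4 * 3^1 * 5^2*131^1*263^1 = -  41343600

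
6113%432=65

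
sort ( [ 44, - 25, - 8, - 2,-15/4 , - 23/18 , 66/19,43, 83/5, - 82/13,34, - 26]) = [ - 26, - 25, - 8, - 82/13, - 15/4, - 2,  -  23/18 , 66/19,83/5, 34,43,44 ]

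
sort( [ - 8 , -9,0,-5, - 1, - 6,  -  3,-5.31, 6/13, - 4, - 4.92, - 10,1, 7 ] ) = [-10,  -  9,-8, - 6, - 5.31, - 5,  -  4.92,-4,-3 ,- 1, 0,6/13, 1, 7]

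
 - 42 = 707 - 749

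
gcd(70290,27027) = 99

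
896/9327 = 896/9327 = 0.10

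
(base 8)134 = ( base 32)2s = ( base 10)92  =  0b1011100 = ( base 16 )5c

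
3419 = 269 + 3150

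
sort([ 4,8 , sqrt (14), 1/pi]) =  [ 1/pi, sqrt(14), 4, 8] 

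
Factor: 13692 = 2^2*3^1*7^1*163^1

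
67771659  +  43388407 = 111160066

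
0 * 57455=0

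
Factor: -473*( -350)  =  2^1*5^2*7^1 * 11^1*43^1 = 165550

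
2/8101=2/8101 = 0.00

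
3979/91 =3979/91 =43.73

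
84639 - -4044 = 88683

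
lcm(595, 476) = 2380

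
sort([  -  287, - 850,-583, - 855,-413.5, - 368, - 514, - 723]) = [ - 855, - 850, - 723, - 583,-514, - 413.5, - 368, - 287 ]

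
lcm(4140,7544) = 339480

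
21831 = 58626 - 36795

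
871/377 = 67/29 = 2.31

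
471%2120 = 471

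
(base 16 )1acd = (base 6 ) 51433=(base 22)E3J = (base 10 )6861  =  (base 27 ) 9B3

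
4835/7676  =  4835/7676 = 0.63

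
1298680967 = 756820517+541860450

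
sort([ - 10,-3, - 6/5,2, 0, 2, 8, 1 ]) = [ - 10, - 3, - 6/5, 0, 1, 2, 2,  8]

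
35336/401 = 88  +  48/401 = 88.12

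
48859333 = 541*90313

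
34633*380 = 13160540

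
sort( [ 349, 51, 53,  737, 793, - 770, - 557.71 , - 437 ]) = [ - 770 , - 557.71, - 437, 51, 53,349,737, 793]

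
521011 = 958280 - 437269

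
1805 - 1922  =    -  117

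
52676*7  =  368732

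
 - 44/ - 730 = 22/365 = 0.06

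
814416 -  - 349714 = 1164130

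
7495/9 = 7495/9  =  832.78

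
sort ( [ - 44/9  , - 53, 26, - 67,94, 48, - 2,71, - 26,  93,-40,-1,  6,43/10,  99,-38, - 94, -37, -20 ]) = [ - 94, - 67, - 53, - 40, - 38, - 37, - 26 ,-20, - 44/9, - 2, - 1, 43/10 , 6, 26, 48, 71, 93,94, 99]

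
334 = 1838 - 1504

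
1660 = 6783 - 5123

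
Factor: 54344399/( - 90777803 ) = - 23^( - 1) * 149^( - 1)*26489^( - 1)*54344399^1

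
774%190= 14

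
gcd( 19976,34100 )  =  44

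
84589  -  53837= 30752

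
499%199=101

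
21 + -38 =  - 17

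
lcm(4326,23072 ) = 69216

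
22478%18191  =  4287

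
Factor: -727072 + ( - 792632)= - 1519704 =- 2^3*3^2*21107^1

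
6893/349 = 6893/349 = 19.75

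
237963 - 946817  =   - 708854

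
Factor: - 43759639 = -7^1*11^1*23^1*24709^1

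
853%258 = 79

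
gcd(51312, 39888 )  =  48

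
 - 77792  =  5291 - 83083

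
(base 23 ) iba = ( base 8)23071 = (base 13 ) 45b9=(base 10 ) 9785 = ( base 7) 40346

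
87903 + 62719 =150622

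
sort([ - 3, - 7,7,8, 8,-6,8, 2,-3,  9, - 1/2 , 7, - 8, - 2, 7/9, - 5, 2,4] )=[ - 8, - 7, - 6, - 5,  -  3,-3 , - 2, - 1/2,7/9, 2, 2,4,7, 7, 8,8,8, 9 ] 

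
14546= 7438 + 7108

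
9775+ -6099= 3676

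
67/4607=67/4607 = 0.01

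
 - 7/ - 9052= 7/9052= 0.00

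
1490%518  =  454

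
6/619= 6/619 = 0.01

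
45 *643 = 28935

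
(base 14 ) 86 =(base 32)3M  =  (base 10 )118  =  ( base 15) 7d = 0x76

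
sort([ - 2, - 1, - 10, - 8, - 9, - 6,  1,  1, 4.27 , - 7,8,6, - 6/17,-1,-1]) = [ - 10,-9 , - 8, - 7, - 6, - 2, - 1, - 1, -1 , - 6/17,1,1,  4.27, 6,8 ]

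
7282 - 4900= 2382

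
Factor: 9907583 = 7^1 * 17^1*83257^1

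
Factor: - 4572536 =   -  2^3*47^1 * 12161^1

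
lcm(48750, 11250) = 146250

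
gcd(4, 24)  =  4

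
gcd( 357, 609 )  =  21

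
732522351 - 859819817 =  - 127297466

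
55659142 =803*69314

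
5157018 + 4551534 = 9708552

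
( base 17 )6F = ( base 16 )75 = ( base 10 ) 117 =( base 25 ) 4H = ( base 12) 99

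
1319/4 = 329 + 3/4 =329.75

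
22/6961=22/6961=0.00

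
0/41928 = 0 = 0.00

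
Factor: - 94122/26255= - 2^1*3^4*5^ ( - 1)*7^1*59^ ( - 1)*83^1*89^(  -  1) 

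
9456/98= 4728/49= 96.49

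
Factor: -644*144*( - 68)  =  2^8 * 3^2*7^1*17^1*23^1 = 6306048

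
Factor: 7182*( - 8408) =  -2^4*3^3* 7^1*19^1* 1051^1 = - 60386256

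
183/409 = 183/409 = 0.45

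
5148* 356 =1832688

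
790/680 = 1 + 11/68 = 1.16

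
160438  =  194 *827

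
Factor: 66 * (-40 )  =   - 2^4*3^1*5^1*11^1 = -2640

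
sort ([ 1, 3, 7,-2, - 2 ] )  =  [ - 2, - 2, 1, 3, 7]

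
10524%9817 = 707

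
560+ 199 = 759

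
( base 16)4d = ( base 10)77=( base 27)2n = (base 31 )2F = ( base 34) 29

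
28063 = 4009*7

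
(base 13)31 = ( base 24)1g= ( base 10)40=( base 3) 1111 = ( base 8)50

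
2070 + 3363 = 5433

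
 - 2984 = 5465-8449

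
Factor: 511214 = 2^1*11^1*19^1*1223^1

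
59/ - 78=-1 + 19/78 = - 0.76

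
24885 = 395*63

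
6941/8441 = 6941/8441 = 0.82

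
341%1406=341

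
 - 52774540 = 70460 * ( - 749 ) 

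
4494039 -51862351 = -47368312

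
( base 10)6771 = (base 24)bi3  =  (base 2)1101001110011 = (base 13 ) 310b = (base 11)50A6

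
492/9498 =82/1583 = 0.05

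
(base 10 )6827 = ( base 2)1101010101011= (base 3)100100212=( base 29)83c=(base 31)737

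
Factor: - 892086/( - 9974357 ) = 2^1*3^1*13^1*41^( - 1 ) * 67^( - 1 )*3631^(  -  1 )*11437^1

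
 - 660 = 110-770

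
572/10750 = 286/5375 = 0.05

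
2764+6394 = 9158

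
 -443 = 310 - 753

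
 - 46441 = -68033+21592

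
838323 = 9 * 93147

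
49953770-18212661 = 31741109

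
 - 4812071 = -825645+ - 3986426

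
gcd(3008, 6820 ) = 4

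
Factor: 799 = 17^1 *47^1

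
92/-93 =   -  92/93 = -  0.99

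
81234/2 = 40617 = 40617.00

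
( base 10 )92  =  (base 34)2o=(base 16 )5C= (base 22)44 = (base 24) 3k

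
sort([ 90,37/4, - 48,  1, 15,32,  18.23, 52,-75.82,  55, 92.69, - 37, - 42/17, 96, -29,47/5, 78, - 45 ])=[ - 75.82, - 48,-45,-37, - 29, - 42/17,1, 37/4, 47/5,  15,18.23,32, 52,55,78,90,92.69,  96]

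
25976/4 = 6494= 6494.00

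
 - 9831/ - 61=161 + 10/61 = 161.16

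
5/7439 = 5/7439 = 0.00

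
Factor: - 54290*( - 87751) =4764001790 =2^1*5^1*61^1*89^1 *87751^1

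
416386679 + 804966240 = 1221352919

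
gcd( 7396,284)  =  4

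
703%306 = 91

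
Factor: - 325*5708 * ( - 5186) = 9620548600 = 2^3*5^2*13^1*1427^1*2593^1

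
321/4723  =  321/4723 = 0.07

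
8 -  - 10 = 18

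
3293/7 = 470+3/7 = 470.43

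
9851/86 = 9851/86 = 114.55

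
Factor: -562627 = -13^1*113^1*383^1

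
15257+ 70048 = 85305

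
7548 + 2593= 10141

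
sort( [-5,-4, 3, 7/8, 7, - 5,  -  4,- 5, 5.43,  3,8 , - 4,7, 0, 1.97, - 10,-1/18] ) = [ - 10,-5,-5,- 5,  -  4 , - 4,-4 , - 1/18, 0, 7/8 , 1.97,3, 3,5.43, 7,7, 8 ]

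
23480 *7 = 164360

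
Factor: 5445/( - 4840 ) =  - 2^(  -  3)*3^2=- 9/8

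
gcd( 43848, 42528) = 24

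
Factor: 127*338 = 2^1*13^2*127^1 = 42926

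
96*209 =20064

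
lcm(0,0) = 0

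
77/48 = 77/48  =  1.60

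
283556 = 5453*52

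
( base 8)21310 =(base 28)ba0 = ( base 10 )8904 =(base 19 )15CC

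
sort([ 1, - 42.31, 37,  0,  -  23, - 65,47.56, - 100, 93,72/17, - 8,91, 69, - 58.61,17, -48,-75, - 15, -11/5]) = [ - 100, - 75, - 65, - 58.61,-48, - 42.31, - 23, - 15, - 8, - 11/5,0,1,72/17,17,37,47.56 , 69, 91,93]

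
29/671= 29/671 = 0.04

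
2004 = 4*501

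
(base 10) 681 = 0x2a9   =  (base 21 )1B9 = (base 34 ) k1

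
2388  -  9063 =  - 6675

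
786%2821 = 786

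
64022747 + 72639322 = 136662069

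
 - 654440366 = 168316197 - 822756563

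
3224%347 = 101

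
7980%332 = 12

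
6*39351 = 236106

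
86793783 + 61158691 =147952474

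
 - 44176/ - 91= 44176/91 =485.45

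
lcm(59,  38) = 2242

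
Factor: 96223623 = 3^1 * 32074541^1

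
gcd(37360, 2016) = 16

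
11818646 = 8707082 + 3111564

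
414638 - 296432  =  118206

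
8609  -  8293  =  316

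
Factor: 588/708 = 49/59 = 7^2*59^( - 1) 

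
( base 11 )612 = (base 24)16j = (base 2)1011100011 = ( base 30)OJ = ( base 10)739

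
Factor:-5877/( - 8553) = 1959/2851  =  3^1 * 653^1 * 2851^( -1) 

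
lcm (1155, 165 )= 1155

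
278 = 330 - 52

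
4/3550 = 2/1775 = 0.00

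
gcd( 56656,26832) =16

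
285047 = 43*6629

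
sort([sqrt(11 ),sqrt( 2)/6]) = [sqrt( 2 ) /6,sqrt( 11)] 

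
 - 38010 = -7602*5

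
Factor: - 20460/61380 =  - 3^ (-1 ) = - 1/3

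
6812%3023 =766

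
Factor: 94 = 2^1*47^1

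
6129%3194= 2935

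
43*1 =43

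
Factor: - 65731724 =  - 2^2*17^1*743^1*1301^1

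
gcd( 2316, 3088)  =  772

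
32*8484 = 271488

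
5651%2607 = 437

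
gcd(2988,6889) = 83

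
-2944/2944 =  - 1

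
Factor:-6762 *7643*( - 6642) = 2^2*3^5*7^2*23^1*41^1*7643^1 =343271618172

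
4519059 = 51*88609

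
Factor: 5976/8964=2/3=2^1*3^( - 1)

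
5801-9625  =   -3824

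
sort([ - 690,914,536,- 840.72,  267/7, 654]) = [ - 840.72, - 690 , 267/7, 536, 654 , 914] 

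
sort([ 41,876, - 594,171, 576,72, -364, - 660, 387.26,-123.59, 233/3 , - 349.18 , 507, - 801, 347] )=[-801, - 660 ,  -  594, - 364, - 349.18,  -  123.59, 41,72,233/3,171,347,387.26, 507,  576,876 ] 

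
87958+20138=108096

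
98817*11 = 1086987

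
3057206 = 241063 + 2816143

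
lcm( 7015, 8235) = 189405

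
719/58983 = 719/58983 = 0.01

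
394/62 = 197/31 = 6.35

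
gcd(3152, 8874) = 2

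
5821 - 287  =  5534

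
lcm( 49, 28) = 196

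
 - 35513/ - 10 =3551  +  3/10 = 3551.30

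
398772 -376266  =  22506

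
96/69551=96/69551 = 0.00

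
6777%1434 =1041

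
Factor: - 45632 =- 2^6*23^1*31^1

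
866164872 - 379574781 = 486590091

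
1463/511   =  2 + 63/73 = 2.86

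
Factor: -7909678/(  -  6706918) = 3954839/3353459 =7^2*43^1*397^(-1)*1877^1 * 8447^( - 1) 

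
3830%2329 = 1501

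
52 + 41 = 93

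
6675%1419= 999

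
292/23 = 12 + 16/23= 12.70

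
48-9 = 39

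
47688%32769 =14919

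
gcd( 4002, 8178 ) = 174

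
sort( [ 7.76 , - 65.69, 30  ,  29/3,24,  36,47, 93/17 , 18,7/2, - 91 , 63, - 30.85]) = [ - 91, - 65.69,-30.85,  7/2,  93/17,7.76, 29/3,18, 24, 30,  36, 47, 63 ]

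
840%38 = 4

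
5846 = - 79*(-74)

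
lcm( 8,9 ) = 72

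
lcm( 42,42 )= 42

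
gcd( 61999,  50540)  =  7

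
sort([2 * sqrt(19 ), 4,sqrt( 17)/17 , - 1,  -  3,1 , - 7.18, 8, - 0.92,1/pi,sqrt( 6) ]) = [ - 7.18, - 3, - 1, - 0.92, sqrt( 17) /17, 1/pi,1, sqrt( 6) , 4,  8, 2*sqrt( 19 )]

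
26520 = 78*340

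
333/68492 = 333/68492 = 0.00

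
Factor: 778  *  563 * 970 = 424873580 = 2^2*5^1 * 97^1*389^1*563^1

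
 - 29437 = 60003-89440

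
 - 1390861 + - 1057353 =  - 2448214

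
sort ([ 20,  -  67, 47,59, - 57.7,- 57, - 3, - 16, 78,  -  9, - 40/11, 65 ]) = [ - 67, - 57.7, - 57, - 16, - 9, - 40/11, - 3, 20,47, 59,65, 78 ]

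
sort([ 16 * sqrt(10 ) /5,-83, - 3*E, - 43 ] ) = [ - 83, - 43, - 3*E,  16*sqrt( 10 ) /5] 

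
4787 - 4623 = 164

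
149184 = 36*4144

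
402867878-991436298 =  - 588568420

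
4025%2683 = 1342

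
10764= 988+9776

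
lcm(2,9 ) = 18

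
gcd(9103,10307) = 1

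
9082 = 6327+2755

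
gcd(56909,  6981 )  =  1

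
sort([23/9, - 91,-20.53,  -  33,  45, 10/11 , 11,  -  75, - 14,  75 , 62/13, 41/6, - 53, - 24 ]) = [ - 91, - 75, - 53, - 33, - 24, - 20.53 , - 14,10/11,23/9,  62/13, 41/6, 11,45,75 ]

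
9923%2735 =1718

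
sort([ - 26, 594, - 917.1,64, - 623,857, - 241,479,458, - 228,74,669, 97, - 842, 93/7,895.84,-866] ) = [ - 917.1, - 866, - 842, - 623, - 241, - 228, - 26, 93/7,64,74,97, 458 , 479 , 594,669,857,895.84 ] 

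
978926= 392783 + 586143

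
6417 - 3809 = 2608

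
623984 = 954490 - 330506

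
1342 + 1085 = 2427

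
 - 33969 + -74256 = - 108225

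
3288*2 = 6576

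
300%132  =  36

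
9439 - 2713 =6726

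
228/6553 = 228/6553= 0.03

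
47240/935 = 50  +  98/187= 50.52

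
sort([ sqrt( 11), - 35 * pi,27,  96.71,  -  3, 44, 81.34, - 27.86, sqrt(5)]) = [ - 35* pi,-27.86,  -  3,sqrt( 5),sqrt( 11),27,44,81.34,96.71 ]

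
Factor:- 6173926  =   -2^1 * 11^1*29^1* 9677^1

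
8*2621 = 20968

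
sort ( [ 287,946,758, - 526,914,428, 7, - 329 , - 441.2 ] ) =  [ - 526,-441.2, - 329,7,287,  428,758,914,946] 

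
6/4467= 2/1489 = 0.00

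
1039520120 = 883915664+155604456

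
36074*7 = 252518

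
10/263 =10/263 = 0.04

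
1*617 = 617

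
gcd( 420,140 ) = 140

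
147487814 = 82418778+65069036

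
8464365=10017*845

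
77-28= 49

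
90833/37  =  90833/37=2454.95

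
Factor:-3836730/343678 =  - 3^1*5^1*17^1*227^( - 1)*757^( - 1 )*7523^1 = -  1918365/171839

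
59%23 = 13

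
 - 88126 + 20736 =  - 67390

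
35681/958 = 37 + 235/958 = 37.25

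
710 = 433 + 277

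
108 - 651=-543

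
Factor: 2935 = 5^1 * 587^1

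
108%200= 108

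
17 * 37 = 629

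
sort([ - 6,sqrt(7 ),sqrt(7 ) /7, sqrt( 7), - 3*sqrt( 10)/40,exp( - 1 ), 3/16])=[ - 6, - 3*sqrt( 10)/40, 3/16, exp( - 1) , sqrt(7) /7,  sqrt( 7 ), sqrt( 7) ] 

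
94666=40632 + 54034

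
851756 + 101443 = 953199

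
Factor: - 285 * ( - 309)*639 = 56273535 = 3^4*5^1*19^1*71^1*103^1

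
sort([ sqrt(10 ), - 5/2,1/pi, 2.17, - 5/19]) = [ - 5/2, - 5/19 , 1/pi, 2.17,sqrt(10 ) ]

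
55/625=11/125 = 0.09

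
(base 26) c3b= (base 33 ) 7hh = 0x2009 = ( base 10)8201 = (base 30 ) 93B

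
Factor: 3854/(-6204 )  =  -41/66 = - 2^( - 1) *3^( - 1)*11^( - 1)*41^1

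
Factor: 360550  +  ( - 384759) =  - 24209 = - 43^1*563^1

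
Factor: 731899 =7^1 * 19^1 * 5503^1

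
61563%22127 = 17309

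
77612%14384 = 5692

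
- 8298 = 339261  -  347559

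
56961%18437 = 1650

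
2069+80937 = 83006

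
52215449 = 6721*7769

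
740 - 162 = 578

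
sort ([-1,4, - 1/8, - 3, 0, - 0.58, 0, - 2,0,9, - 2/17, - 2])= [ - 3,-2, - 2, - 1, - 0.58, - 1/8, - 2/17 , 0, 0,  0,4, 9] 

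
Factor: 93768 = 2^3*3^1 * 3907^1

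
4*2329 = 9316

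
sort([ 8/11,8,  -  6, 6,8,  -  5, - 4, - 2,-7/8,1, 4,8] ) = [ - 6, - 5, - 4, - 2, - 7/8,8/11,1, 4,6,8,8,  8]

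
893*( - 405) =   -  361665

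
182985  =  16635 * 11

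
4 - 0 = 4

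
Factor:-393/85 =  - 3^1 * 5^ ( - 1)*17^( - 1 )*131^1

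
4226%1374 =104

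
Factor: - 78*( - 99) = 2^1*3^3*11^1*13^1 = 7722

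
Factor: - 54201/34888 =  - 87/56 = - 2^ (  -  3)*3^1*7^( - 1 )*  29^1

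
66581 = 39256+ 27325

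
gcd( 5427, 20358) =27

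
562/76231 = 562/76231 = 0.01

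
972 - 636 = 336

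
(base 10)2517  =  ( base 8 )4725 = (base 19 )6i9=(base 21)5ei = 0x9D5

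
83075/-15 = -5539 + 2/3   =  - 5538.33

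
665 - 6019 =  -5354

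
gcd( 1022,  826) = 14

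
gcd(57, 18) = 3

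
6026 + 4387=10413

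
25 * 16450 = 411250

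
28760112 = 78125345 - 49365233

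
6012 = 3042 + 2970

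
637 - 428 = 209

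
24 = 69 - 45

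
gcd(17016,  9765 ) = 3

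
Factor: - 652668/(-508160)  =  411/320  =  2^( - 6 )*3^1 *5^ ( - 1)*137^1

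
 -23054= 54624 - 77678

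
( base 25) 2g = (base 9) 73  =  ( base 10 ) 66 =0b1000010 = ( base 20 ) 36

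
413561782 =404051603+9510179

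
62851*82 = 5153782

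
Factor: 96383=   7^3*281^1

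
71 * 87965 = 6245515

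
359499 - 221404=138095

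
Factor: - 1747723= -1747723^1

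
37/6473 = 37/6473 = 0.01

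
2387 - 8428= - 6041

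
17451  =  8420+9031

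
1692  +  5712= 7404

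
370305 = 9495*39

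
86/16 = 43/8 = 5.38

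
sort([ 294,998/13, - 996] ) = [ - 996,998/13, 294] 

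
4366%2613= 1753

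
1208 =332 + 876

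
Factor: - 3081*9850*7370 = - 223663654500 = - 2^2*3^1 * 5^3*11^1*13^1*67^1 * 79^1*197^1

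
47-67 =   -  20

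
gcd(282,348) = 6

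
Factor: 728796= 2^2*3^1*60733^1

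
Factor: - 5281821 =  - 3^3*53^1 * 3691^1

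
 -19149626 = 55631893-74781519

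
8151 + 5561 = 13712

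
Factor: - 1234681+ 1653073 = 418392 = 2^3*3^3 * 13^1*149^1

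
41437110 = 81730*507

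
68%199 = 68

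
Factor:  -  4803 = -3^1*1601^1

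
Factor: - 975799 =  - 11^1 * 43^1 * 2063^1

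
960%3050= 960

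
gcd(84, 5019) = 21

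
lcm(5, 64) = 320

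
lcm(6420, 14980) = 44940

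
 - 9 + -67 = -76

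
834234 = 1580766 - 746532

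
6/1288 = 3/644 = 0.00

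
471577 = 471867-290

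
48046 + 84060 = 132106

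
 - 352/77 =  - 32/7= -4.57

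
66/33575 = 66/33575=0.00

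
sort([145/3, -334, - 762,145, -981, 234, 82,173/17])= [ - 981, - 762, - 334,173/17,145/3,  82,145,234]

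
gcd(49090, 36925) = 5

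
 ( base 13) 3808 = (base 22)g99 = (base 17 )1A8C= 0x1F0F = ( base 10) 7951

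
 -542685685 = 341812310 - 884497995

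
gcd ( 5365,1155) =5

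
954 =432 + 522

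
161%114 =47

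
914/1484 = 457/742 = 0.62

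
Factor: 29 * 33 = 957 = 3^1*11^1 * 29^1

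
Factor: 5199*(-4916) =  -2^2*3^1*1229^1*1733^1 = - 25558284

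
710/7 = 101 + 3/7 = 101.43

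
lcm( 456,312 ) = 5928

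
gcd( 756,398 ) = 2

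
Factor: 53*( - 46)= -2^1*23^1*53^1 = - 2438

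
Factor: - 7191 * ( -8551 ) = 3^2*17^2*47^1 * 503^1=61490241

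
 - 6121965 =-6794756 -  - 672791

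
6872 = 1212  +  5660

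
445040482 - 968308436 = -523267954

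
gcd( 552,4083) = 3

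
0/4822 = 0 = 0.00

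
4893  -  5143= - 250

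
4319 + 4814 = 9133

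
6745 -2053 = 4692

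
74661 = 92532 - 17871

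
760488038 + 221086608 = 981574646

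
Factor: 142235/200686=2^( -1 )*5^1*28447^1*100343^(  -  1 ) 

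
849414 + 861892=1711306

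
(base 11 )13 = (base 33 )E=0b1110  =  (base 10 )14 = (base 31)e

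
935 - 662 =273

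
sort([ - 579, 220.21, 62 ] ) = [ - 579, 62 , 220.21]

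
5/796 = 5/796 = 0.01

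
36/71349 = 12/23783 = 0.00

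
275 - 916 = -641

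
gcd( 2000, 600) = 200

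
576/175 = 3 + 51/175= 3.29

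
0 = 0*87567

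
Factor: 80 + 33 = 113 = 113^1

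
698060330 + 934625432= 1632685762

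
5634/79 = 5634/79= 71.32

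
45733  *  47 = 2149451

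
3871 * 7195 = 27851845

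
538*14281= 7683178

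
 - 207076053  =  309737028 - 516813081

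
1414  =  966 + 448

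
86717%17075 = 1342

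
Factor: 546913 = 71^1*7703^1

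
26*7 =182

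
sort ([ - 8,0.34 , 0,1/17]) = [ - 8 , 0, 1/17,0.34]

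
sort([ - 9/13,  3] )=[ - 9/13,3]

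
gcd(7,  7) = 7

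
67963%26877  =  14209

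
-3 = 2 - 5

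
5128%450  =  178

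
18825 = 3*6275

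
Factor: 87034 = 2^1 * 43517^1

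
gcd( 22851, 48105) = 9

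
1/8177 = 1/8177 =0.00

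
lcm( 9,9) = 9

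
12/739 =12/739 = 0.02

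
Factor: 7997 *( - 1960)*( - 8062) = 126364755440 = 2^4*5^1*7^2 * 11^1 * 29^1 * 139^1*727^1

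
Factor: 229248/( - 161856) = -2^1*199^1*281^(  -  1 ) = - 398/281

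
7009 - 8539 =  - 1530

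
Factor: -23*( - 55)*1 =5^1 * 11^1*23^1  =  1265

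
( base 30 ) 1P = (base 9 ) 61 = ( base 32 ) 1N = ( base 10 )55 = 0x37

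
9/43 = 9/43 = 0.21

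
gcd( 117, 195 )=39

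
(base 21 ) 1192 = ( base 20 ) 14ED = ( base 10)9893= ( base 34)8IX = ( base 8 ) 23245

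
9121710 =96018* 95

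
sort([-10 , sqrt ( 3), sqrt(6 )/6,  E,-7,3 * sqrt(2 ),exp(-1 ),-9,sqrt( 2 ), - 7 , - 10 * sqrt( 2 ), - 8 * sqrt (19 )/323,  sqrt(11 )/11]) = [ - 10*sqrt(2),- 10,  -  9, - 7, - 7,- 8*sqrt(19)/323, sqrt( 11)/11,exp(-1 ),sqrt(  6) /6, sqrt( 2), sqrt(3),E, 3*sqrt( 2 )] 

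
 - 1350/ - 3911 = 1350/3911 = 0.35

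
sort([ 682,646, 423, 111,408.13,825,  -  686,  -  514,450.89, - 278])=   [ - 686,  -  514 , - 278,111, 408.13, 423,  450.89,646, 682, 825 ]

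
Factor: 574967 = 574967^1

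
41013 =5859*7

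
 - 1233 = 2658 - 3891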